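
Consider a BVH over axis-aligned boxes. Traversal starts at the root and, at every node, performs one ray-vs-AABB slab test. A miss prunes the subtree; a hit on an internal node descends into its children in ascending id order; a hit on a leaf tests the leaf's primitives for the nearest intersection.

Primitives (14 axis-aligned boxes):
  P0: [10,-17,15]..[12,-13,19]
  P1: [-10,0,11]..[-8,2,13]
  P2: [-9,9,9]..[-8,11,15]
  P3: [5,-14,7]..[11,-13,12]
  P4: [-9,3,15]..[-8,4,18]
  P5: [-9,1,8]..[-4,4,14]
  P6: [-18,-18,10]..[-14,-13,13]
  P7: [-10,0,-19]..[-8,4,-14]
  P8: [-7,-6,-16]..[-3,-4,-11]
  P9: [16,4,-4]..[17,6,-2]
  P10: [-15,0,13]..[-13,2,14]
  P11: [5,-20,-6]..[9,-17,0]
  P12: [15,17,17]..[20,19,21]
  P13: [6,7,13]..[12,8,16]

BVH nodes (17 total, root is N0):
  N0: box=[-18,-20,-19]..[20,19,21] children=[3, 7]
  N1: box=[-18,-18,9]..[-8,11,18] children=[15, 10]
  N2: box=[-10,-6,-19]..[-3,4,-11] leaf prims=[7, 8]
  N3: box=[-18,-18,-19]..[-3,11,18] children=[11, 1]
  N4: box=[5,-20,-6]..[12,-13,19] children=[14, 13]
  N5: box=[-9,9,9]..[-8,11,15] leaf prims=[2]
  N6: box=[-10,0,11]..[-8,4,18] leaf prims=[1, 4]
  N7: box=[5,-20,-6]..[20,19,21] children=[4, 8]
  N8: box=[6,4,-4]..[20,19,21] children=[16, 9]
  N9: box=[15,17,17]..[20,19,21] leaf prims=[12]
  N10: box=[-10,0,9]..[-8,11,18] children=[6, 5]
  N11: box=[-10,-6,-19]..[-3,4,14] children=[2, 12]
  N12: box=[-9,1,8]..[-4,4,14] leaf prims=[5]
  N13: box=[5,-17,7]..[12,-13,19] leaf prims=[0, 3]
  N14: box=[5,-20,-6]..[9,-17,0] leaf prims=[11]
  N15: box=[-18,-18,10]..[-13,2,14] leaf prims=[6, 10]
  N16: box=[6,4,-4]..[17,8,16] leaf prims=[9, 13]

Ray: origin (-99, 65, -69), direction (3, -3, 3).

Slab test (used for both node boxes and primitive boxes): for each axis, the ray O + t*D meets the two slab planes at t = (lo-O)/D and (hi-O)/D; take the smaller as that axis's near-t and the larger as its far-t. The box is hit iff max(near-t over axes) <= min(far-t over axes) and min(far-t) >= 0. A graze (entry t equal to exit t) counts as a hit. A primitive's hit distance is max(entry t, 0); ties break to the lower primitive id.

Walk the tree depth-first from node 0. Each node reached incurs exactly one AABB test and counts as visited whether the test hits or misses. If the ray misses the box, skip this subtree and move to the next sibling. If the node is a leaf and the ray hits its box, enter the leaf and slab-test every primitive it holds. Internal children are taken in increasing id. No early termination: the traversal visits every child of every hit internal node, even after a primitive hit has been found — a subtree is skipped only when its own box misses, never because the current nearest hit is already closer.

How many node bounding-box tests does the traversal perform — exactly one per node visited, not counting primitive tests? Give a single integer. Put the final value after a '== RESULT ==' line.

Walk:
N0 x:[27,119/3] y:[46/3,85/3] z:[50/3,30] -> hit [27,85/3], descend [3, 7]
  N3 x:[27,32] y:[18,83/3] z:[50/3,29] -> hit [27,83/3], descend [1, 11]
    N1 x:[27,91/3] y:[18,83/3] z:[26,29] -> hit [27,83/3], descend [10, 15]
      N10 x:[89/3,91/3] y:[18,65/3] z:[26,29] -> miss, prune
      N15 x:[27,86/3] y:[21,83/3] z:[79/3,83/3] -> hit [27,83/3] leaf, test {P6@t=27, P10(miss)}
    N11 x:[89/3,32] y:[61/3,71/3] z:[50/3,83/3] -> miss, prune
  N7 x:[104/3,119/3] y:[46/3,85/3] z:[21,30] -> miss, prune

Visited [0, 3, 1, 10, 15, 11, 7]. Tests: 7 box, 1 leaf. Nearest: P6.

== RESULT ==
7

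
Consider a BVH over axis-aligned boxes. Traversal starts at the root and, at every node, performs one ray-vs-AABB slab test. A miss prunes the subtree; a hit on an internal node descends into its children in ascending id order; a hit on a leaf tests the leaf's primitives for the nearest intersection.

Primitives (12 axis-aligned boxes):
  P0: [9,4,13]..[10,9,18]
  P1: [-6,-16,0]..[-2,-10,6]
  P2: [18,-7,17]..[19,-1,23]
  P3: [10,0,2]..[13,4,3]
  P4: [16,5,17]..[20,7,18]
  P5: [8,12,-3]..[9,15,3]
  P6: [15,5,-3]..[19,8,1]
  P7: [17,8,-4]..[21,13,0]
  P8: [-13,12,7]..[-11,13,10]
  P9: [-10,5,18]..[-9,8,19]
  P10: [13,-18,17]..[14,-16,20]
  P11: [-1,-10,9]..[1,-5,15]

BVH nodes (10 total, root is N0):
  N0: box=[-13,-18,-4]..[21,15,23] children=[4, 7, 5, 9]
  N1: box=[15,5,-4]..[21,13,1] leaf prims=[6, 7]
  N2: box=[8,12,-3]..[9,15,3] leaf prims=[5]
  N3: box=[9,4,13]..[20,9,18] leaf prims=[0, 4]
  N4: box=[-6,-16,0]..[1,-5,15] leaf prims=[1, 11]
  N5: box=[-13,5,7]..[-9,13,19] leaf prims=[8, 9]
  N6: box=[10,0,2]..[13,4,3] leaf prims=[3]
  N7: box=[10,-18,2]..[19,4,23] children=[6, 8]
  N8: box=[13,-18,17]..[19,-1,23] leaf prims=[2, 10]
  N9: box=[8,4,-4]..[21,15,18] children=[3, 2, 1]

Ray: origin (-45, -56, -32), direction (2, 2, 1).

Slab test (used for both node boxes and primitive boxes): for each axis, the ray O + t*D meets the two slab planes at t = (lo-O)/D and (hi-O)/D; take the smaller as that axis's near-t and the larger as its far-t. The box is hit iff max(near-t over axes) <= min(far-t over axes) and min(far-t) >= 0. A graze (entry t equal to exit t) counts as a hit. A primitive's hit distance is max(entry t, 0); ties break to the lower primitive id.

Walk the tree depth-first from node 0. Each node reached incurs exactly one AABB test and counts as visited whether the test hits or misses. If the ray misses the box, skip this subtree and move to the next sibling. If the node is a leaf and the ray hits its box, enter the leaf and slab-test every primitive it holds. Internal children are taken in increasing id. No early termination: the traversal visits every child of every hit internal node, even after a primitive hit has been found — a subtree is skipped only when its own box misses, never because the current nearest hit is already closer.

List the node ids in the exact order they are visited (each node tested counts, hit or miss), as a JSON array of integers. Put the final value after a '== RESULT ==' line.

Trace the traversal:
N0 x:[16,33] y:[19,71/2] z:[28,55] -> hit [28,33], descend [4, 5, 7, 9]
  N4 x:[39/2,23] y:[20,51/2] z:[32,47] -> miss, prune
  N5 x:[16,18] y:[61/2,69/2] z:[39,51] -> miss, prune
  N7 x:[55/2,32] y:[19,30] z:[34,55] -> miss, prune
  N9 x:[53/2,33] y:[30,71/2] z:[28,50] -> hit [30,33], descend [1, 2, 3]
    N1 x:[30,33] y:[61/2,69/2] z:[28,33] -> hit [61/2,33] leaf, test {P6@t=61/2, P7@t=32}
    N2 x:[53/2,27] y:[34,71/2] z:[29,35] -> miss, prune
    N3 x:[27,65/2] y:[30,65/2] z:[45,50] -> miss, prune

8 AABB tests over nodes [0, 4, 5, 7, 9, 1, 2, 3]; 1 leaf entered; closest P6.

== RESULT ==
[0, 4, 5, 7, 9, 1, 2, 3]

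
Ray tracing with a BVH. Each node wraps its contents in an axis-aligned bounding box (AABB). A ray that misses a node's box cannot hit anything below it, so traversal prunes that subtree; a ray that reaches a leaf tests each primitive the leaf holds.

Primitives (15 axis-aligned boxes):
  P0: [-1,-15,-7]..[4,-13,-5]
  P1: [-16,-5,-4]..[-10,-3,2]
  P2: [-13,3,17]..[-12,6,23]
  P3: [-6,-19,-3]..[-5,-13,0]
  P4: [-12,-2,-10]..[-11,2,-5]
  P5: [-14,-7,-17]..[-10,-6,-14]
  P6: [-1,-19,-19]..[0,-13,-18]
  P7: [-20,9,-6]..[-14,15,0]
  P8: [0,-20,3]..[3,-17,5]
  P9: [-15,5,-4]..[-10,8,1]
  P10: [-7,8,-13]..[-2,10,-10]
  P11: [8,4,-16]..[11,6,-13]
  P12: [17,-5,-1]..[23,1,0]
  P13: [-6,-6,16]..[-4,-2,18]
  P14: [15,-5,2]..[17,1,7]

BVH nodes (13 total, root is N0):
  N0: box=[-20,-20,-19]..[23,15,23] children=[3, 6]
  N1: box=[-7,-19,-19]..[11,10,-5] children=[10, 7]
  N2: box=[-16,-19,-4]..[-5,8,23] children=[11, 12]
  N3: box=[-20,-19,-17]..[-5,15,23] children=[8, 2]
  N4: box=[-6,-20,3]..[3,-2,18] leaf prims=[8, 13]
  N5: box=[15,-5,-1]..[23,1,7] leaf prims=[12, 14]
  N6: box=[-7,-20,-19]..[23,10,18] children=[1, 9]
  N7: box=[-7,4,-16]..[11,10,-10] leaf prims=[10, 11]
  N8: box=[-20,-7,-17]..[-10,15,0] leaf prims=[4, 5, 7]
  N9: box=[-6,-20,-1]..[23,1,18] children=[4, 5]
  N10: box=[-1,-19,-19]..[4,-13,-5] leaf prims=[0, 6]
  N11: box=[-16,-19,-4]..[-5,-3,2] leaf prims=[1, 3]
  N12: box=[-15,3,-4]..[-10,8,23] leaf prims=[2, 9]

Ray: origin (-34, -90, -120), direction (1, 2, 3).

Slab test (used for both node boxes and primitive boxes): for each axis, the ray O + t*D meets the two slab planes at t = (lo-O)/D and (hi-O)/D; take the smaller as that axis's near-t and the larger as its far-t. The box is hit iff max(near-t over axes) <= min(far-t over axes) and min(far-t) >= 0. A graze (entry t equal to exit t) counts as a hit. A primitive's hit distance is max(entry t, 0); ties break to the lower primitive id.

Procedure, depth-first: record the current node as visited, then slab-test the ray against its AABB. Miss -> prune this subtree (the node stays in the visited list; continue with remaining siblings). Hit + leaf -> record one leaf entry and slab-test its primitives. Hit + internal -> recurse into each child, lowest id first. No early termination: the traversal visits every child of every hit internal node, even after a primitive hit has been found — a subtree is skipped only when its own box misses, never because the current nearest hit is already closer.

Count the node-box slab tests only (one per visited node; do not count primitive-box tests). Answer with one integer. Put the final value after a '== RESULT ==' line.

Trace the traversal:
N0 x:[14,57] y:[35,105/2] z:[101/3,143/3] -> hit [35,143/3], descend [3, 6]
  N3 x:[14,29] y:[71/2,105/2] z:[103/3,143/3] -> miss, prune
  N6 x:[27,57] y:[35,50] z:[101/3,46] -> hit [35,46], descend [1, 9]
    N1 x:[27,45] y:[71/2,50] z:[101/3,115/3] -> hit [71/2,115/3], descend [7, 10]
      N7 x:[27,45] y:[47,50] z:[104/3,110/3] -> miss, prune
      N10 x:[33,38] y:[71/2,77/2] z:[101/3,115/3] -> hit [71/2,38] leaf, test {P0@t=113/3, P6(miss)}
    N9 x:[28,57] y:[35,91/2] z:[119/3,46] -> hit [119/3,91/2], descend [4, 5]
      N4 x:[28,37] y:[35,44] z:[41,46] -> miss, prune
      N5 x:[49,57] y:[85/2,91/2] z:[119/3,127/3] -> miss, prune

Summary -> nodes [0, 3, 6, 1, 7, 10, 9, 4, 5]; box-tests=9; leaf-entries=1; first=P0

== RESULT ==
9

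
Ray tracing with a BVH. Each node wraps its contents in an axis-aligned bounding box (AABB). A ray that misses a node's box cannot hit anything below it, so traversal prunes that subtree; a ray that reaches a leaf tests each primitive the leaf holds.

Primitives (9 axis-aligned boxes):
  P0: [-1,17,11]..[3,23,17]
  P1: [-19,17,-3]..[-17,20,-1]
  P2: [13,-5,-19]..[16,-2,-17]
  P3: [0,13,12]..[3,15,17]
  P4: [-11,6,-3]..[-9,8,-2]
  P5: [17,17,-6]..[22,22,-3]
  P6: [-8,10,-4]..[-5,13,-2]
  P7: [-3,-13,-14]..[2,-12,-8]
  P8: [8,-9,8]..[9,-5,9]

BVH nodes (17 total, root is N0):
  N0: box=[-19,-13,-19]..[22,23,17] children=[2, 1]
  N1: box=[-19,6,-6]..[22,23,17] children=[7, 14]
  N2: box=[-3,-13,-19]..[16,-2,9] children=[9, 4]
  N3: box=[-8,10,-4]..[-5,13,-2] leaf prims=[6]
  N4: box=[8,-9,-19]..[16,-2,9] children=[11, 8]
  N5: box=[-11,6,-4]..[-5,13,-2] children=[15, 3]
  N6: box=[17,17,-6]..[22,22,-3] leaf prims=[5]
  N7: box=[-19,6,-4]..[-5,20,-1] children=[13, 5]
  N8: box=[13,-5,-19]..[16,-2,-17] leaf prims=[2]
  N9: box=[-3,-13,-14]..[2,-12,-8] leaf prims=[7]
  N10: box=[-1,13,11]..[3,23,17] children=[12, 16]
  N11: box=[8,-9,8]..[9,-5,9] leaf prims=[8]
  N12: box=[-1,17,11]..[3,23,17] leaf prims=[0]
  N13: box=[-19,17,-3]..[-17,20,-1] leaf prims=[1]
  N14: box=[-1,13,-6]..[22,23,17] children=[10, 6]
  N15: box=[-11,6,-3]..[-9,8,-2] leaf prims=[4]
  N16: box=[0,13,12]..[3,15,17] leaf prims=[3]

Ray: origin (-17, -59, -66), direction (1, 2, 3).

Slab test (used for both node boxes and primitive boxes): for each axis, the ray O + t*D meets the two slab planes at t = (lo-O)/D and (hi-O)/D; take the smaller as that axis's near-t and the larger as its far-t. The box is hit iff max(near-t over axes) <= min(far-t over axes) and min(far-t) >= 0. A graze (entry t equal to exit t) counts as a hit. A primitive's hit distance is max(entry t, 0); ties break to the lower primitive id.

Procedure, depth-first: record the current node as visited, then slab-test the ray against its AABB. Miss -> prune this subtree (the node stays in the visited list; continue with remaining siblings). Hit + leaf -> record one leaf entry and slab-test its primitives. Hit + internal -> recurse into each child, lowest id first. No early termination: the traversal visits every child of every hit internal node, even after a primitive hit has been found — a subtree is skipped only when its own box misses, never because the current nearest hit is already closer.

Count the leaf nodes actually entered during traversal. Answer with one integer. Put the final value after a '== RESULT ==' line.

Walk:
N0 x:[-2,39] y:[23,41] z:[47/3,83/3] -> hit [23,83/3], descend [1, 2]
  N1 x:[-2,39] y:[65/2,41] z:[20,83/3] -> miss, prune
  N2 x:[14,33] y:[23,57/2] z:[47/3,25] -> hit [23,25], descend [4, 9]
    N4 x:[25,33] y:[25,57/2] z:[47/3,25] -> hit [25,25], descend [8, 11]
      N8 x:[30,33] y:[27,57/2] z:[47/3,49/3] -> miss, prune
      N11 x:[25,26] y:[25,27] z:[74/3,25] -> hit [25,25] leaf, test {P8@t=25}
    N9 x:[14,19] y:[23,47/2] z:[52/3,58/3] -> miss, prune

order=[0, 1, 2, 4, 8, 11, 9]  |boxes|=7  |leaves|=1  hit=P8

== RESULT ==
1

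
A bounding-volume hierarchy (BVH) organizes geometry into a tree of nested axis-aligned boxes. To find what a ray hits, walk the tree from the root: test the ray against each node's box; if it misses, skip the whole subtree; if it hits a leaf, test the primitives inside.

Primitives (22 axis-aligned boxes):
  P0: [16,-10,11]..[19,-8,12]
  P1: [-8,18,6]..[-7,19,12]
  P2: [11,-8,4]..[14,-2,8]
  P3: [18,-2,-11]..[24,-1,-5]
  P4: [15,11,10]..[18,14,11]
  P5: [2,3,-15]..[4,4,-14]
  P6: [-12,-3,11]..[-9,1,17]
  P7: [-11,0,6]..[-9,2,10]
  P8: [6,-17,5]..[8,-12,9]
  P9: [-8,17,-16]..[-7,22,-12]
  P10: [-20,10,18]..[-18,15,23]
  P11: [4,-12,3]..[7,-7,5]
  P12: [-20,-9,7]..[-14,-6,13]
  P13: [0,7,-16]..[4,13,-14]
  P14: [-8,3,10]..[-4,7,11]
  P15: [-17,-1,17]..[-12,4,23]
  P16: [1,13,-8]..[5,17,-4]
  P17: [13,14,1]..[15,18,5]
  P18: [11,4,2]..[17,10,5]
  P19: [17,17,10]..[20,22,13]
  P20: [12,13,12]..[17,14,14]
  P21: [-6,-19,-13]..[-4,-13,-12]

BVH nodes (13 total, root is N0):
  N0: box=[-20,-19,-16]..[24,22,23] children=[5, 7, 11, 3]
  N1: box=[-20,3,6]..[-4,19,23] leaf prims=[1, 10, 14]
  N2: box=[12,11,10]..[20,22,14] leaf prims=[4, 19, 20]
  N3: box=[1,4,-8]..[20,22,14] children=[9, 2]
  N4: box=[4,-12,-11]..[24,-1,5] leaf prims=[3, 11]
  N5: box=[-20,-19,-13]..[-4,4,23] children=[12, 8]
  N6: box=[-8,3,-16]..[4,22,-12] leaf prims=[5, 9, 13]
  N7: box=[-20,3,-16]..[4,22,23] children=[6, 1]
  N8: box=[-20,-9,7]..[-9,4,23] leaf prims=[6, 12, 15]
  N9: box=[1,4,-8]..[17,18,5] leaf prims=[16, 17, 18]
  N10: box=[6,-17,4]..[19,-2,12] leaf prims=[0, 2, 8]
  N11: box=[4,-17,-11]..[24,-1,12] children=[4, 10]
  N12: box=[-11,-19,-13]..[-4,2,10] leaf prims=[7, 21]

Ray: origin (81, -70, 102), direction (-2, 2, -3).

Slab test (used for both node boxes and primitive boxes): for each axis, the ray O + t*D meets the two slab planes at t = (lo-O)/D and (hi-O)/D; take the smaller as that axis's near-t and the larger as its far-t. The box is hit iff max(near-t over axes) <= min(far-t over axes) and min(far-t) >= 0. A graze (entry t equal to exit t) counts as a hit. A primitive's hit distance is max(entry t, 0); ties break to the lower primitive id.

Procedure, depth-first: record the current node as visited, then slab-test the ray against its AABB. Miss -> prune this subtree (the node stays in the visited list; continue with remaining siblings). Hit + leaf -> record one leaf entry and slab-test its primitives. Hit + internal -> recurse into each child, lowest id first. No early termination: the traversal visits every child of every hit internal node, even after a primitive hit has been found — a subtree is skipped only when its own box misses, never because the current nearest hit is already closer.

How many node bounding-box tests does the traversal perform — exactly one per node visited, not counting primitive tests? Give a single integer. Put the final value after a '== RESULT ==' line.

Walk:
N0 x:[57/2,101/2] y:[51/2,46] z:[79/3,118/3] -> hit [57/2,118/3], descend [3, 5, 7, 11]
  N3 x:[61/2,40] y:[37,46] z:[88/3,110/3] -> miss, prune
  N5 x:[85/2,101/2] y:[51/2,37] z:[79/3,115/3] -> miss, prune
  N7 x:[77/2,101/2] y:[73/2,46] z:[79/3,118/3] -> hit [77/2,118/3], descend [1, 6]
    N1 x:[85/2,101/2] y:[73/2,89/2] z:[79/3,32] -> miss, prune
    N6 x:[77/2,89/2] y:[73/2,46] z:[38,118/3] -> hit [77/2,118/3] leaf, test {P5(miss), P9(miss), P13@t=116/3}
  N11 x:[57/2,77/2] y:[53/2,69/2] z:[30,113/3] -> hit [30,69/2], descend [4, 10]
    N4 x:[57/2,77/2] y:[29,69/2] z:[97/3,113/3] -> hit [97/3,69/2] leaf, test {P3(miss), P11(miss)}
    N10 x:[31,75/2] y:[53/2,34] z:[30,98/3] -> hit [31,98/3] leaf, test {P0(miss), P2(miss), P8(miss)}

9 AABB tests over nodes [0, 3, 5, 7, 1, 6, 11, 4, 10]; 3 leaves entered; closest P13.

== RESULT ==
9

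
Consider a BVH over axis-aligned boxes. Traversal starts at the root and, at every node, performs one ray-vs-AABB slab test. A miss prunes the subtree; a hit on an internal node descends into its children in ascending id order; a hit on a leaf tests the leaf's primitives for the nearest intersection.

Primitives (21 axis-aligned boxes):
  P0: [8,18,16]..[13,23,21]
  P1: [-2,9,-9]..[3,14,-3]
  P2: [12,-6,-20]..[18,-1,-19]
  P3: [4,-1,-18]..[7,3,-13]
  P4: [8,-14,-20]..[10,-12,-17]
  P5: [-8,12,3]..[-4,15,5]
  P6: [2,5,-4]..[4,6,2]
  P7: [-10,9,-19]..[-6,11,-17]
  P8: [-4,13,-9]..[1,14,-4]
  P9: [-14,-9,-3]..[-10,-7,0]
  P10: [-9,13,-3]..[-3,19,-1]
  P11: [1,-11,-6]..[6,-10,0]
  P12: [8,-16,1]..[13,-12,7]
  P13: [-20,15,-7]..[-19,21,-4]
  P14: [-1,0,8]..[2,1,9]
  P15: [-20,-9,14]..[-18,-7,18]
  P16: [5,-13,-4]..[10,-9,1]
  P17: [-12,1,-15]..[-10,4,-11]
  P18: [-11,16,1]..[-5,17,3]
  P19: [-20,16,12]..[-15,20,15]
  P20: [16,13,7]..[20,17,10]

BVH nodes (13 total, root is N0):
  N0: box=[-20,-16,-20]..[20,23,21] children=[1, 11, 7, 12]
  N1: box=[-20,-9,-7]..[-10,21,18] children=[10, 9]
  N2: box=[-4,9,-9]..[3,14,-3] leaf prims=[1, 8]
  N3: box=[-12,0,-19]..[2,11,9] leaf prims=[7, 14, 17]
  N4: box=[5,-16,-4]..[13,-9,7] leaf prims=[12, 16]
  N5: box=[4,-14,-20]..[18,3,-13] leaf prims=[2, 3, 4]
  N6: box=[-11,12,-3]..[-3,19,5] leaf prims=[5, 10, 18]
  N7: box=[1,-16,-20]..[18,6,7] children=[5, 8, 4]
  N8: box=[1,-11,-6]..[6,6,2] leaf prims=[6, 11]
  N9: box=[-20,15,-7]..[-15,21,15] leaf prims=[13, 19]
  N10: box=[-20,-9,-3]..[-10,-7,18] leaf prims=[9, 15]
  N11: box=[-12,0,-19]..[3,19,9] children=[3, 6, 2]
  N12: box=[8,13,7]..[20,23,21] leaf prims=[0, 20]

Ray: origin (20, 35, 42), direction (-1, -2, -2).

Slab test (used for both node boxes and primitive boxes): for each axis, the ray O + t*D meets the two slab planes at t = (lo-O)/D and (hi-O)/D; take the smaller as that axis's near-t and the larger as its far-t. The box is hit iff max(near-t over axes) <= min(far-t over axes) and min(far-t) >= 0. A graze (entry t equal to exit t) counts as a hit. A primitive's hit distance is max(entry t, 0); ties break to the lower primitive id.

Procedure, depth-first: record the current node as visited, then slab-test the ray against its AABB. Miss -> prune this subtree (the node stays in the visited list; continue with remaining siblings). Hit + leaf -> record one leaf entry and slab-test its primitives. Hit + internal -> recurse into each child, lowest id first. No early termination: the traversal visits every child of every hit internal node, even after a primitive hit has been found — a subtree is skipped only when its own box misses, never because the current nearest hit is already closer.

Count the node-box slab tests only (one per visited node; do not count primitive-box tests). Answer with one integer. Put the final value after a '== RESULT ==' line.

Trace the traversal:
N0 x:[0,40] y:[6,51/2] z:[21/2,31] -> hit [21/2,51/2], descend [1, 7, 11, 12]
  N1 x:[30,40] y:[7,22] z:[12,49/2] -> miss, prune
  N7 x:[2,19] y:[29/2,51/2] z:[35/2,31] -> hit [35/2,19], descend [4, 5, 8]
    N4 x:[7,15] y:[22,51/2] z:[35/2,23] -> miss, prune
    N5 x:[2,16] y:[16,49/2] z:[55/2,31] -> miss, prune
    N8 x:[14,19] y:[29/2,23] z:[20,24] -> miss, prune
  N11 x:[17,32] y:[8,35/2] z:[33/2,61/2] -> hit [17,35/2], descend [2, 3, 6]
    N2 x:[17,24] y:[21/2,13] z:[45/2,51/2] -> miss, prune
    N3 x:[18,32] y:[12,35/2] z:[33/2,61/2] -> miss, prune
    N6 x:[23,31] y:[8,23/2] z:[37/2,45/2] -> miss, prune
  N12 x:[0,12] y:[6,11] z:[21/2,35/2] -> hit [21/2,11] leaf, test {P0(miss), P20(miss)}

Summary -> nodes [0, 1, 7, 4, 5, 8, 11, 2, 3, 6, 12]; box-tests=11; leaf-entries=1; first=miss

== RESULT ==
11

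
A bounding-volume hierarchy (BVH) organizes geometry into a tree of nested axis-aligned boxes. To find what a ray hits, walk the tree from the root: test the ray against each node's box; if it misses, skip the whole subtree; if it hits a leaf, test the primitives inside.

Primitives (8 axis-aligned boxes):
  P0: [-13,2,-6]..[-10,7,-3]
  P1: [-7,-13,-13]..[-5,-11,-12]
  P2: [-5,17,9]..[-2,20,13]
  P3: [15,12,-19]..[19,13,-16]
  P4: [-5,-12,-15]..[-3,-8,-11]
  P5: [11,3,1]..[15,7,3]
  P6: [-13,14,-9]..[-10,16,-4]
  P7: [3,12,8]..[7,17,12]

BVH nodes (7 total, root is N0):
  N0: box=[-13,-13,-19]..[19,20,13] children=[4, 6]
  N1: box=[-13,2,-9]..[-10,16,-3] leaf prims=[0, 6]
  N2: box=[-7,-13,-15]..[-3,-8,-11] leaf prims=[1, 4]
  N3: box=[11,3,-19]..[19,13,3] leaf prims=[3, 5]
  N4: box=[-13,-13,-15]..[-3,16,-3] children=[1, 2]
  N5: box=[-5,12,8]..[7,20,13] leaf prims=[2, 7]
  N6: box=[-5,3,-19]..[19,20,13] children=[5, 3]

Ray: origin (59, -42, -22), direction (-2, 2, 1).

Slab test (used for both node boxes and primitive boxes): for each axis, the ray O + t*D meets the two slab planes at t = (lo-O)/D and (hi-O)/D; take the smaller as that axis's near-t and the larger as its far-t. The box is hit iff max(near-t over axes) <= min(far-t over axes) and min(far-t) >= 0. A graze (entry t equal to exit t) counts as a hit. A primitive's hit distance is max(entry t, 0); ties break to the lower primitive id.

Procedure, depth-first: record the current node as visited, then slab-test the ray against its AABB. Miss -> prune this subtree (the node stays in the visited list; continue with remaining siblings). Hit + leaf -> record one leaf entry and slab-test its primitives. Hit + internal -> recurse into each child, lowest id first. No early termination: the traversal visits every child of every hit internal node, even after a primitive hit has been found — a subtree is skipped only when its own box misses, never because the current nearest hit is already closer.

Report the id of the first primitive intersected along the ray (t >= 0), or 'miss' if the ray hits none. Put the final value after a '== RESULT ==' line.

Traverse from the root:
N0 x:[20,36] y:[29/2,31] z:[3,35] -> hit [20,31], descend [4, 6]
  N4 x:[31,36] y:[29/2,29] z:[7,19] -> miss, prune
  N6 x:[20,32] y:[45/2,31] z:[3,35] -> hit [45/2,31], descend [3, 5]
    N3 x:[20,24] y:[45/2,55/2] z:[3,25] -> hit [45/2,24] leaf, test {P3(miss), P5@t=23}
    N5 x:[26,32] y:[27,31] z:[30,35] -> hit [30,31] leaf, test {P2@t=31, P7(miss)}

Summary -> nodes [0, 4, 6, 3, 5]; box-tests=5; leaf-entries=2; first=P5

== RESULT ==
5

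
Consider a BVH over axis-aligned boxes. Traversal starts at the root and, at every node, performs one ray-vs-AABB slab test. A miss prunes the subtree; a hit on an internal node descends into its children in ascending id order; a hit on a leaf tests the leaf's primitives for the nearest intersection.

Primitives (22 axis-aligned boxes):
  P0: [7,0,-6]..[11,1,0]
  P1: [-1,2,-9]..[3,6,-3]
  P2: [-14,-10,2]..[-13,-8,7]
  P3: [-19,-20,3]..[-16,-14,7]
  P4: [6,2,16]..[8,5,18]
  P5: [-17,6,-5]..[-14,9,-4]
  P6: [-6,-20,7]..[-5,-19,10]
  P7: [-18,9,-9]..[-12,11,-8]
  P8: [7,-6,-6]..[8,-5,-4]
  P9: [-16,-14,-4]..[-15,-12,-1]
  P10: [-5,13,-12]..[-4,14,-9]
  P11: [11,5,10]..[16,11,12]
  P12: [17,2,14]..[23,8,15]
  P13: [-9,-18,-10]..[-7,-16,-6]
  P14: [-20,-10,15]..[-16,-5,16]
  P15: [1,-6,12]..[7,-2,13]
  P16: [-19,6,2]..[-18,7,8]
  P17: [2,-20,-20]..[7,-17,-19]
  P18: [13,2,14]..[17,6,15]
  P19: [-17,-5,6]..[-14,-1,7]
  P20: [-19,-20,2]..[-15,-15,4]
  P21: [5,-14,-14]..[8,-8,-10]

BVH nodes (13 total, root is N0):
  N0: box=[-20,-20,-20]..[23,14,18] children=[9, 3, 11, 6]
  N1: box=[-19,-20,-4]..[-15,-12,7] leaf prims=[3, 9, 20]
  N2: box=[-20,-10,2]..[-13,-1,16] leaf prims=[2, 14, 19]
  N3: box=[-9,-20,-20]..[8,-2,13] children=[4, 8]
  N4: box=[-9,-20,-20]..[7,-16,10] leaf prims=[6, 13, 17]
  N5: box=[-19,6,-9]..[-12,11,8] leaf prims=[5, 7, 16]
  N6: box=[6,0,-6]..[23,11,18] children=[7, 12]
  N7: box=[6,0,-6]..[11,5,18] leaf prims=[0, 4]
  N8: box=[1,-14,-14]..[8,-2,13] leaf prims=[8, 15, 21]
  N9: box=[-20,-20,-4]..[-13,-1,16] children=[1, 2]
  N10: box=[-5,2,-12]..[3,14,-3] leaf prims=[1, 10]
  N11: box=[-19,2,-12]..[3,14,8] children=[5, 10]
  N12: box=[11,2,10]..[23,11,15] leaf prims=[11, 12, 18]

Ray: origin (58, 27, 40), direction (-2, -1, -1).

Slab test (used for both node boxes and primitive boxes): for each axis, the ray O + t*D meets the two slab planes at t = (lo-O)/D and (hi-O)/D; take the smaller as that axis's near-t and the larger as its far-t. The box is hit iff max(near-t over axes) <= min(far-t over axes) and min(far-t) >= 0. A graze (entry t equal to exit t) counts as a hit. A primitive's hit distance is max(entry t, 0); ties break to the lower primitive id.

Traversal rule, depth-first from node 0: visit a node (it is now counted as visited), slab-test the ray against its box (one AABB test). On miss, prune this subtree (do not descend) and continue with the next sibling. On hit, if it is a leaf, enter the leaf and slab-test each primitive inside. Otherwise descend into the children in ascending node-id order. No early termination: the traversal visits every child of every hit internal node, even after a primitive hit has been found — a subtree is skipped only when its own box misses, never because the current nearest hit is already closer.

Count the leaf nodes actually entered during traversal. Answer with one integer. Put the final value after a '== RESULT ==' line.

Walk:
N0 x:[35/2,39] y:[13,47] z:[22,60] -> hit [22,39], descend [3, 6, 9, 11]
  N3 x:[25,67/2] y:[29,47] z:[27,60] -> hit [29,67/2], descend [4, 8]
    N4 x:[51/2,67/2] y:[43,47] z:[30,60] -> miss, prune
    N8 x:[25,57/2] y:[29,41] z:[27,54] -> miss, prune
  N6 x:[35/2,26] y:[16,27] z:[22,46] -> hit [22,26], descend [7, 12]
    N7 x:[47/2,26] y:[22,27] z:[22,46] -> hit [47/2,26] leaf, test {P0(miss), P4(miss)}
    N12 x:[35/2,47/2] y:[16,25] z:[25,30] -> miss, prune
  N9 x:[71/2,39] y:[28,47] z:[24,44] -> hit [71/2,39], descend [1, 2]
    N1 x:[73/2,77/2] y:[39,47] z:[33,44] -> miss, prune
    N2 x:[71/2,39] y:[28,37] z:[24,38] -> hit [71/2,37] leaf, test {P2@t=71/2, P14(miss), P19(miss)}
  N11 x:[55/2,77/2] y:[13,25] z:[32,52] -> miss, prune

11 AABB tests over nodes [0, 3, 4, 8, 6, 7, 12, 9, 1, 2, 11]; 2 leaves entered; closest P2.

== RESULT ==
2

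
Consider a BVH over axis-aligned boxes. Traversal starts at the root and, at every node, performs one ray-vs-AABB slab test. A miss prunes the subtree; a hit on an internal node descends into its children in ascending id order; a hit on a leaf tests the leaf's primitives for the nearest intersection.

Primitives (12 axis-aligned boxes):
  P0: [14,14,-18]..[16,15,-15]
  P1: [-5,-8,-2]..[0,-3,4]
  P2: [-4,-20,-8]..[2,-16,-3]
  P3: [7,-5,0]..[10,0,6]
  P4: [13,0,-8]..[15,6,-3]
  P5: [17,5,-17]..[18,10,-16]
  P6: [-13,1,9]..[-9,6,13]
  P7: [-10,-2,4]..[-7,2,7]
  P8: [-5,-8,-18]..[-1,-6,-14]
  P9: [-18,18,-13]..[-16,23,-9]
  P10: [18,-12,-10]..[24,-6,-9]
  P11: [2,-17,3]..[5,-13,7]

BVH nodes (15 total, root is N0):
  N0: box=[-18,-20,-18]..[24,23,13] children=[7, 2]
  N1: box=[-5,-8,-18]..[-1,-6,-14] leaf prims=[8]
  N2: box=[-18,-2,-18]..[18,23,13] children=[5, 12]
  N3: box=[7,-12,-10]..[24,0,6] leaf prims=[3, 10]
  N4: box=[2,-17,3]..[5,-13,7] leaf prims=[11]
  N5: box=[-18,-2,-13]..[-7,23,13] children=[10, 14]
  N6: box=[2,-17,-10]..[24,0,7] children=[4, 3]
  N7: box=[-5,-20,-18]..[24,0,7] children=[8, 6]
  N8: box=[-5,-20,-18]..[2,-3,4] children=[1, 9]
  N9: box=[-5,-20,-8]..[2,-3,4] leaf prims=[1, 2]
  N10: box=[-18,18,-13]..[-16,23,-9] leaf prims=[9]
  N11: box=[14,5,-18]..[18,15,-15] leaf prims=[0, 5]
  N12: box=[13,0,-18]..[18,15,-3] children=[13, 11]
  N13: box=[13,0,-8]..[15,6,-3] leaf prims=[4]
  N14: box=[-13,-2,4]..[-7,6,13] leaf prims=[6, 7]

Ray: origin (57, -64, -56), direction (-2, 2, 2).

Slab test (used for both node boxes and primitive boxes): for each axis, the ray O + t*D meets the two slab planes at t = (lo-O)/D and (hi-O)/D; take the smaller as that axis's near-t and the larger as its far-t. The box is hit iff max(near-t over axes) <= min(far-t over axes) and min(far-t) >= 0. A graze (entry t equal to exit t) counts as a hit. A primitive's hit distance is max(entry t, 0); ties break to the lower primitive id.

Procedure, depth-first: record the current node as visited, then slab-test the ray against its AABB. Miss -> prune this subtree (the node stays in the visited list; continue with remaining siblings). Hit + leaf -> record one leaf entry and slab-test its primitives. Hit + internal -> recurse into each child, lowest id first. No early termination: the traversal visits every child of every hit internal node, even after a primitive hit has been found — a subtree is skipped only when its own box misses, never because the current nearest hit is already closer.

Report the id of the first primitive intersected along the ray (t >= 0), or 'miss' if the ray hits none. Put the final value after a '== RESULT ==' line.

Trace the traversal:
N0 x:[33/2,75/2] y:[22,87/2] z:[19,69/2] -> hit [22,69/2], descend [2, 7]
  N2 x:[39/2,75/2] y:[31,87/2] z:[19,69/2] -> hit [31,69/2], descend [5, 12]
    N5 x:[32,75/2] y:[31,87/2] z:[43/2,69/2] -> hit [32,69/2], descend [10, 14]
      N10 x:[73/2,75/2] y:[41,87/2] z:[43/2,47/2] -> miss, prune
      N14 x:[32,35] y:[31,35] z:[30,69/2] -> hit [32,69/2] leaf, test {P6@t=33, P7(miss)}
    N12 x:[39/2,22] y:[32,79/2] z:[19,53/2] -> miss, prune
  N7 x:[33/2,31] y:[22,32] z:[19,63/2] -> hit [22,31], descend [6, 8]
    N6 x:[33/2,55/2] y:[47/2,32] z:[23,63/2] -> hit [47/2,55/2], descend [3, 4]
      N3 x:[33/2,25] y:[26,32] z:[23,31] -> miss, prune
      N4 x:[26,55/2] y:[47/2,51/2] z:[59/2,63/2] -> miss, prune
    N8 x:[55/2,31] y:[22,61/2] z:[19,30] -> hit [55/2,30], descend [1, 9]
      N1 x:[29,31] y:[28,29] z:[19,21] -> miss, prune
      N9 x:[55/2,31] y:[22,61/2] z:[24,30] -> hit [55/2,30] leaf, test {P1@t=57/2, P2(miss)}

Visited [0, 2, 5, 10, 14, 12, 7, 6, 3, 4, 8, 1, 9]. Tests: 13 box, 2 leaf. Nearest: P1.

== RESULT ==
1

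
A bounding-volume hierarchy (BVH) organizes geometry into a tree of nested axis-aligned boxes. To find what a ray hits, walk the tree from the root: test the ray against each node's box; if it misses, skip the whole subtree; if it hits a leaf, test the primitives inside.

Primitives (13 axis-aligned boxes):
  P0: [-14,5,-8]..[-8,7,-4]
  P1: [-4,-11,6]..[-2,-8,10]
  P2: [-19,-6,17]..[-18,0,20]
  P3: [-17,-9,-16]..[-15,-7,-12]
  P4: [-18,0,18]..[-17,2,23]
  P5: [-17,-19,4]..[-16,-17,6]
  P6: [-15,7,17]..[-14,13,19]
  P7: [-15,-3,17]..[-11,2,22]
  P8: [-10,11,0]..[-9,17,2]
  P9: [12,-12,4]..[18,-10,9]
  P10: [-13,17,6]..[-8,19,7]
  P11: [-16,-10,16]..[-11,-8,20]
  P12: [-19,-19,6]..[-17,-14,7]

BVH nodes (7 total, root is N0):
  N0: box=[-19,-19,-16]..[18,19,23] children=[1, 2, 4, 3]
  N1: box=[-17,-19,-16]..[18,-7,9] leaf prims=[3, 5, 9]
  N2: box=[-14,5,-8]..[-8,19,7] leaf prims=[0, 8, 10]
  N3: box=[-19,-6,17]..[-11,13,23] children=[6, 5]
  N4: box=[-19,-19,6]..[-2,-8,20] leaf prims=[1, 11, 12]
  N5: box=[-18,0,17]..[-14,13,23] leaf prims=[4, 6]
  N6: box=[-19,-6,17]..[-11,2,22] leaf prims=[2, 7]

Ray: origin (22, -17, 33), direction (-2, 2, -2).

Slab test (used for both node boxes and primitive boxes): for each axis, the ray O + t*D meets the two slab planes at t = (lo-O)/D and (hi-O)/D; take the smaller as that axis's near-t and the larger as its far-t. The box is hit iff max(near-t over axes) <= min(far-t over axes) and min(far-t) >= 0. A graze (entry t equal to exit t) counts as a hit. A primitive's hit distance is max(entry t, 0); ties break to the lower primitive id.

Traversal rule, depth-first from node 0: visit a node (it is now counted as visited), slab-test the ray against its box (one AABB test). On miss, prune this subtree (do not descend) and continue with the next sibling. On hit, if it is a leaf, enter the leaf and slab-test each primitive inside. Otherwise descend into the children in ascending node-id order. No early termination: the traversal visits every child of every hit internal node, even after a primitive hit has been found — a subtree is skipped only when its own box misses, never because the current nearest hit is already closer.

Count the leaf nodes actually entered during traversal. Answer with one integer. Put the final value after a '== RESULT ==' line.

Trace the traversal:
N0 x:[2,41/2] y:[-1,18] z:[5,49/2] -> hit [5,18], descend [1, 2, 3, 4]
  N1 x:[2,39/2] y:[-1,5] z:[12,49/2] -> miss, prune
  N2 x:[15,18] y:[11,18] z:[13,41/2] -> hit [15,18] leaf, test {P0(miss), P8@t=31/2, P10(miss)}
  N3 x:[33/2,41/2] y:[11/2,15] z:[5,8] -> miss, prune
  N4 x:[12,41/2] y:[-1,9/2] z:[13/2,27/2] -> miss, prune

order=[0, 1, 2, 3, 4]  |boxes|=5  |leaves|=1  hit=P8

== RESULT ==
1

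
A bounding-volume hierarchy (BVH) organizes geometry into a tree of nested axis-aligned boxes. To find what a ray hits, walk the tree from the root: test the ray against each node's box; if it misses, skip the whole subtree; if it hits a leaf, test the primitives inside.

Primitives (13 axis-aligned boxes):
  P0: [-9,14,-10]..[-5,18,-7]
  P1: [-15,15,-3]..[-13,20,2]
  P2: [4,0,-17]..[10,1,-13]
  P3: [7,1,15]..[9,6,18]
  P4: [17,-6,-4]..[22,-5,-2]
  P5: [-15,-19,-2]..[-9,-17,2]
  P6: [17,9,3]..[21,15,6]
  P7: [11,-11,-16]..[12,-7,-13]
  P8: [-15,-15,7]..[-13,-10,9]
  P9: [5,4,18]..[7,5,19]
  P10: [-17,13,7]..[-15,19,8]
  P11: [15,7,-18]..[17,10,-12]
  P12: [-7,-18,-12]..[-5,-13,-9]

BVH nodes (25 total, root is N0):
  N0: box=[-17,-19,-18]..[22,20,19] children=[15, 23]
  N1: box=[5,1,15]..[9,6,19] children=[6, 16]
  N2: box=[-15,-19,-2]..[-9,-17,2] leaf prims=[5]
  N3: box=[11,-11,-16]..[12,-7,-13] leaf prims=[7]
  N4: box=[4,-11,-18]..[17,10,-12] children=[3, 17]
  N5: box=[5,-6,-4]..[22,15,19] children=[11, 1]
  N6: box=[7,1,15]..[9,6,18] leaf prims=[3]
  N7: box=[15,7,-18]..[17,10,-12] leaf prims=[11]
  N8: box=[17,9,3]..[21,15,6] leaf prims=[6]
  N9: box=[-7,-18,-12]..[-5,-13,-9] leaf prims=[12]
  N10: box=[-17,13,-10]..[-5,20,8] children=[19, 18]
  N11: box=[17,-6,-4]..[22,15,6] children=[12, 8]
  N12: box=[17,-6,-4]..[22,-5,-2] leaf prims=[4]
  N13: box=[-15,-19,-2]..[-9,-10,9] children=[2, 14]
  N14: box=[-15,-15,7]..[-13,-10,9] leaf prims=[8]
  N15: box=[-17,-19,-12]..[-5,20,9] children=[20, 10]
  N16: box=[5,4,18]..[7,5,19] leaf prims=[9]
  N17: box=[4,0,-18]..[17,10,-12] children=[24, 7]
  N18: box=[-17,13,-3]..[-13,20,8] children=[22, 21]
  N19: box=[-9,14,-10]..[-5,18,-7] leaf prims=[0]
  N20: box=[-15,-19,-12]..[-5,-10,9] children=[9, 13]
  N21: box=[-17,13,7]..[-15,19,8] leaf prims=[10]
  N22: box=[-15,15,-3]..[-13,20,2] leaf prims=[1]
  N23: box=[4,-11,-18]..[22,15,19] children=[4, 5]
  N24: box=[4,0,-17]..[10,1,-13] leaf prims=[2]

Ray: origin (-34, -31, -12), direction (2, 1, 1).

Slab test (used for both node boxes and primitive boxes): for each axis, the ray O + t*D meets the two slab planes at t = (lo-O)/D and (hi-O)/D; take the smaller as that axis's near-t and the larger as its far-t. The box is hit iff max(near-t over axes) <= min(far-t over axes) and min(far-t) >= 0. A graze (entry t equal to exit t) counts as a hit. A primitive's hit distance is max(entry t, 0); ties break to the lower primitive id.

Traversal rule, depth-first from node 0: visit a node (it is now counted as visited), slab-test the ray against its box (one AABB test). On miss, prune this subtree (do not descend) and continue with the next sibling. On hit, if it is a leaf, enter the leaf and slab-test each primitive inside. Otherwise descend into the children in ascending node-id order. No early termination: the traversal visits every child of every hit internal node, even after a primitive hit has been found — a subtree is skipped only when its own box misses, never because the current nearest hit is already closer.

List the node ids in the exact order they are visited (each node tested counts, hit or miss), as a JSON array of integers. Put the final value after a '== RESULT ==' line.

Walk:
N0 x:[17/2,28] y:[12,51] z:[-6,31] -> hit [12,28], descend [15, 23]
  N15 x:[17/2,29/2] y:[12,51] z:[0,21] -> hit [12,29/2], descend [10, 20]
    N10 x:[17/2,29/2] y:[44,51] z:[2,20] -> miss, prune
    N20 x:[19/2,29/2] y:[12,21] z:[0,21] -> hit [12,29/2], descend [9, 13]
      N9 x:[27/2,29/2] y:[13,18] z:[0,3] -> miss, prune
      N13 x:[19/2,25/2] y:[12,21] z:[10,21] -> hit [12,25/2], descend [2, 14]
        N2 x:[19/2,25/2] y:[12,14] z:[10,14] -> hit [12,25/2] leaf, test {P5@t=12}
        N14 x:[19/2,21/2] y:[16,21] z:[19,21] -> miss, prune
  N23 x:[19,28] y:[20,46] z:[-6,31] -> hit [20,28], descend [4, 5]
    N4 x:[19,51/2] y:[20,41] z:[-6,0] -> miss, prune
    N5 x:[39/2,28] y:[25,46] z:[8,31] -> hit [25,28], descend [1, 11]
      N1 x:[39/2,43/2] y:[32,37] z:[27,31] -> miss, prune
      N11 x:[51/2,28] y:[25,46] z:[8,18] -> miss, prune

Visited [0, 15, 10, 20, 9, 13, 2, 14, 23, 4, 5, 1, 11]. Tests: 13 box, 1 leaf. Nearest: P5.

== RESULT ==
[0, 15, 10, 20, 9, 13, 2, 14, 23, 4, 5, 1, 11]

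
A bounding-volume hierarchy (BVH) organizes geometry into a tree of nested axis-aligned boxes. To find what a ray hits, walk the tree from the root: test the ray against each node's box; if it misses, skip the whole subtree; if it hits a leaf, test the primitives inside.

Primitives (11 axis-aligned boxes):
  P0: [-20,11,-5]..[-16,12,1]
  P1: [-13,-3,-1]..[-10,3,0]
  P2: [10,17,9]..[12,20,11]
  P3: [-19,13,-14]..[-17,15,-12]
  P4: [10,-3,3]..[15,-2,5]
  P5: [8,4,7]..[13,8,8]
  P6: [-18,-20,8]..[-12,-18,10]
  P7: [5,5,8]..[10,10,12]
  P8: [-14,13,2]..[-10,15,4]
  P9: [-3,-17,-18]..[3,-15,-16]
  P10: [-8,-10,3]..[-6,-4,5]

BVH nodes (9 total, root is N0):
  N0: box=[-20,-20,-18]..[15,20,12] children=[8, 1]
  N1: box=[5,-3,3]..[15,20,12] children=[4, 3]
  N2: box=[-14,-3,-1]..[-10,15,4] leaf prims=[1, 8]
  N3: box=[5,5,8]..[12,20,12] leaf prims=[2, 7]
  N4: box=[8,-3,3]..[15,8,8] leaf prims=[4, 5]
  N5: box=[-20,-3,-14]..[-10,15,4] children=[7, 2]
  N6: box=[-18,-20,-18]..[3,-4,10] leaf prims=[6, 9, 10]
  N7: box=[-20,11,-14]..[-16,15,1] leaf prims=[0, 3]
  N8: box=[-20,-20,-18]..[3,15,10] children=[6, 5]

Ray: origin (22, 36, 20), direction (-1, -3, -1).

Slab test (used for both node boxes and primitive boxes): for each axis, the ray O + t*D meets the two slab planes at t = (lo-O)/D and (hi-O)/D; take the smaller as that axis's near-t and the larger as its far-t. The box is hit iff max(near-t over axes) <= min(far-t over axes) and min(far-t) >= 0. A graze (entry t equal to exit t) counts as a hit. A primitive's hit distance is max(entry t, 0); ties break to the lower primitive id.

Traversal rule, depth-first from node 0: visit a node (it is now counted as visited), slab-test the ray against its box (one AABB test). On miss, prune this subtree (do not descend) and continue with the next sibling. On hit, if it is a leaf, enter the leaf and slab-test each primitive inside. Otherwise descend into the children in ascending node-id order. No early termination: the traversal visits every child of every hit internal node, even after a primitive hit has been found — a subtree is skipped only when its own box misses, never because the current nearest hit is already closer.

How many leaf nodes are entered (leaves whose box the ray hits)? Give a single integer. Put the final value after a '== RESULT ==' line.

Trace the traversal:
N0 x:[7,42] y:[16/3,56/3] z:[8,38] -> hit [8,56/3], descend [1, 8]
  N1 x:[7,17] y:[16/3,13] z:[8,17] -> hit [8,13], descend [3, 4]
    N3 x:[10,17] y:[16/3,31/3] z:[8,12] -> hit [10,31/3] leaf, test {P2(miss), P7(miss)}
    N4 x:[7,14] y:[28/3,13] z:[12,17] -> hit [12,13] leaf, test {P4(miss), P5(miss)}
  N8 x:[19,42] y:[7,56/3] z:[10,38] -> miss, prune

5 AABB tests over nodes [0, 1, 3, 4, 8]; 2 leaves entered; closest miss.

== RESULT ==
2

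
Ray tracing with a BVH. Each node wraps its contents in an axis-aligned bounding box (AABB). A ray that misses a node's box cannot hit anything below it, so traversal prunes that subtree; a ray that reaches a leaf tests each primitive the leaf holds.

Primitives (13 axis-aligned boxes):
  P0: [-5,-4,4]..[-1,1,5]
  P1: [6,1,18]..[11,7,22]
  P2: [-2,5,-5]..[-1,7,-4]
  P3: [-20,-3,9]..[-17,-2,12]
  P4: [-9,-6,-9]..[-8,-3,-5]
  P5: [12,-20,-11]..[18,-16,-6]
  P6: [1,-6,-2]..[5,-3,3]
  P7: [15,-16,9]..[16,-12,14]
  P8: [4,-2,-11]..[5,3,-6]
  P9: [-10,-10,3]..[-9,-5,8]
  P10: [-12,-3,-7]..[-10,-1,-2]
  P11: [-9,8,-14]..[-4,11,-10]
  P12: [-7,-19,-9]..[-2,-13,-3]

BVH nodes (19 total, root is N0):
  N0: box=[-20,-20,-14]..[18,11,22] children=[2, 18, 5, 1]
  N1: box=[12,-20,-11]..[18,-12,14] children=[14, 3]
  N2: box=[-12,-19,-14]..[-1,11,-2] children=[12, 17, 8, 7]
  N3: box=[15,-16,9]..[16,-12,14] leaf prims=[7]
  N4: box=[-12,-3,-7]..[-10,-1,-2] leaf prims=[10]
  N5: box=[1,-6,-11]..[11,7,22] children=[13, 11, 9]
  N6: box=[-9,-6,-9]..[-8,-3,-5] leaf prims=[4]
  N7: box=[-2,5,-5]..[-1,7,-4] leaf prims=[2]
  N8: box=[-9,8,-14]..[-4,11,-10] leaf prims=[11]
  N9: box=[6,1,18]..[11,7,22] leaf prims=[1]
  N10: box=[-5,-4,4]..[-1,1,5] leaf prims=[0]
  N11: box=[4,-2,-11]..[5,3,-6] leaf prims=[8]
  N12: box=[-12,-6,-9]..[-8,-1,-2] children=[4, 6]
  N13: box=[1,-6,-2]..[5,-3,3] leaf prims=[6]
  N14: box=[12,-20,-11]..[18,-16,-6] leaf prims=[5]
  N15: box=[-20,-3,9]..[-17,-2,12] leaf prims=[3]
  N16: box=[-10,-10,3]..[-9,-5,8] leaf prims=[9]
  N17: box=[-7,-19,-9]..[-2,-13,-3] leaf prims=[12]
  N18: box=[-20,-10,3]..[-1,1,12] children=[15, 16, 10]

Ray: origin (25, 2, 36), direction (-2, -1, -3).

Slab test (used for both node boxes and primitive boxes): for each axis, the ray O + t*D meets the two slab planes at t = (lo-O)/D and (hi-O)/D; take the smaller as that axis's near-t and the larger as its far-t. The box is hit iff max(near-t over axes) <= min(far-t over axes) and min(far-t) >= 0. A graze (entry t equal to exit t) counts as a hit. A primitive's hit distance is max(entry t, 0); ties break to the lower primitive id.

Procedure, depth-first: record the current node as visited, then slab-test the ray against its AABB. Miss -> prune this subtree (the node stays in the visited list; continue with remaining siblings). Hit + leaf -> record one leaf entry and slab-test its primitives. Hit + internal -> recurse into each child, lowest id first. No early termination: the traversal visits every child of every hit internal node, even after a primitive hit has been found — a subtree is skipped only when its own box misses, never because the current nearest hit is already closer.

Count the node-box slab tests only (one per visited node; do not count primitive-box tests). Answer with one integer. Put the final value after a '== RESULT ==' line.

Trace the traversal:
N0 x:[7/2,45/2] y:[-9,22] z:[14/3,50/3] -> hit [14/3,50/3], descend [1, 2, 5, 18]
  N1 x:[7/2,13/2] y:[14,22] z:[22/3,47/3] -> miss, prune
  N2 x:[13,37/2] y:[-9,21] z:[38/3,50/3] -> hit [13,50/3], descend [7, 8, 12, 17]
    N7 x:[13,27/2] y:[-5,-3] z:[40/3,41/3] -> miss, prune
    N8 x:[29/2,17] y:[-9,-6] z:[46/3,50/3] -> miss, prune
    N12 x:[33/2,37/2] y:[3,8] z:[38/3,15] -> miss, prune
    N17 x:[27/2,16] y:[15,21] z:[13,15] -> hit [15,15] leaf, test {P12@t=15}
  N5 x:[7,12] y:[-5,8] z:[14/3,47/3] -> hit [7,8], descend [9, 11, 13]
    N9 x:[7,19/2] y:[-5,1] z:[14/3,6] -> miss, prune
    N11 x:[10,21/2] y:[-1,4] z:[14,47/3] -> miss, prune
    N13 x:[10,12] y:[5,8] z:[11,38/3] -> miss, prune
  N18 x:[13,45/2] y:[1,12] z:[8,11] -> miss, prune

Visited [0, 1, 2, 7, 8, 12, 17, 5, 9, 11, 13, 18]. Tests: 12 box, 1 leaf. Nearest: P12.

== RESULT ==
12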